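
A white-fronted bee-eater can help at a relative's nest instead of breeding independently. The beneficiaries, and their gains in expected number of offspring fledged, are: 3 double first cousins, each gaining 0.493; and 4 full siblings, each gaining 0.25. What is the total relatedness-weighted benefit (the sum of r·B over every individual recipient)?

r to a double first cousin = 1/4 (double first cousins share both grandparent pairs — four paths of length 4: r = 4·(1/2)^4 = 1/4).
r to a full sibling = 0.5 (full sibs share both parents — two paths of length 2: r = 2·(1/2)^2 = 1/2).
Summing one r·B term per recipient: 3·0.25·0.493 + 4·0.5·0.25 = 0.86975.

0.86975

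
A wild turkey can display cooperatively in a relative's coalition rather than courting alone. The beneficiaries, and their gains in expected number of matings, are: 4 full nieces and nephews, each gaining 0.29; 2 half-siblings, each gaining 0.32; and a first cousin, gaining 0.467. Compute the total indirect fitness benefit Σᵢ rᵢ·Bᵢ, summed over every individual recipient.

r to a full niece or nephew = 0.25 (full aunt/uncle↔niece/nephew: two paths of length 3 through the shared grandparent pair: r = 2·(1/2)^3 = 1/4).
r to a half-sibling = 1/4 (half-sibs share one parent — one path of length 2: r = (1/2)^2 = 1/4).
r to a first cousin = 0.125 (first cousins share one grandparent pair — two paths of length 4: r = 2·(1/2)^4 = 1/8).
Summing one r·B term per recipient: 4·0.25·0.29 + 2·0.25·0.32 + 1·0.125·0.467 = 0.508375.

0.508375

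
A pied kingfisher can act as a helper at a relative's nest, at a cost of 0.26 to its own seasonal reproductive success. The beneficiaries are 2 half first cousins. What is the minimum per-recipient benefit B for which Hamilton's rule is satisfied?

2.08

r to a half first cousin = 1/16 (half first cousins share one grandparent — one path of length 4: r = (1/2)^4 = 1/16).
Hamilton's rule with n recipients of equal r: n·r·B > C, so B > C/(n·r) = 0.26/(2·0.0625) = 2.08.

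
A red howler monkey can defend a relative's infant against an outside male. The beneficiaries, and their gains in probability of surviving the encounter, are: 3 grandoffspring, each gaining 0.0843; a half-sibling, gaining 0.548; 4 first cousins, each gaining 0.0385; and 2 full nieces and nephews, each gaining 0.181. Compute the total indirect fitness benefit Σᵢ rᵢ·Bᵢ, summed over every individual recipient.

r to a grandoffspring = 0.25 (two parent–offspring links: r = (1/2)^2 = 1/4).
r to a half-sibling = 0.25 (half-sibs share one parent — one path of length 2: r = (1/2)^2 = 1/4).
r to a first cousin = 0.125 (first cousins share one grandparent pair — two paths of length 4: r = 2·(1/2)^4 = 1/8).
r to a full niece or nephew = 1/4 (full aunt/uncle↔niece/nephew: two paths of length 3 through the shared grandparent pair: r = 2·(1/2)^3 = 1/4).
Summing one r·B term per recipient: 3·0.25·0.0843 + 1·0.25·0.548 + 4·0.125·0.0385 + 2·0.25·0.181 = 0.309975.

0.309975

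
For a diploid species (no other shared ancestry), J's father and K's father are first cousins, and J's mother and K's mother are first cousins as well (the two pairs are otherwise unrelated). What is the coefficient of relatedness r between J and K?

0.0625

Independent pedigree routes through distinct common ancestors add.
J and K are related in two ways: second cousins through their fathers (r = 1/32) and second cousins through their mothers (r = 1/32).
r = 1/32 + 1/32 = 1/16 = 0.0625.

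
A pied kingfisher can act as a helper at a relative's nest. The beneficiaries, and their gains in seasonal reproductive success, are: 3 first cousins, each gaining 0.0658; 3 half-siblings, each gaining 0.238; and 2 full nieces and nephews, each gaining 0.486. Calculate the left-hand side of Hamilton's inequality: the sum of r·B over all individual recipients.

0.446175

r to a first cousin = 1/8 (first cousins share one grandparent pair — two paths of length 4: r = 2·(1/2)^4 = 1/8).
r to a half-sibling = 0.25 (half-sibs share one parent — one path of length 2: r = (1/2)^2 = 1/4).
r to a full niece or nephew = 1/4 (full aunt/uncle↔niece/nephew: two paths of length 3 through the shared grandparent pair: r = 2·(1/2)^3 = 1/4).
Summing one r·B term per recipient: 3·0.125·0.0658 + 3·0.25·0.238 + 2·0.25·0.486 = 0.446175.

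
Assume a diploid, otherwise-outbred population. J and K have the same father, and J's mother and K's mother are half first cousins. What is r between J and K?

0.265625

Independent pedigree routes through distinct common ancestors add.
J and K are related in two ways: half-sibs through their shared father (r = 1/4) and half second cousins through their mothers (r = 1/64).
r = 1/4 + 1/64 = 0.265625.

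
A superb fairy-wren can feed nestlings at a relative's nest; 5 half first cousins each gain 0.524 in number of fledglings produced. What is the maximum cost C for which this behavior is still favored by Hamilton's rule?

r to a half first cousin = 1/16 (half first cousins share one grandparent — one path of length 4: r = (1/2)^4 = 1/16).
Hamilton's rule: n·r·B > C, so the trait is favored while C < n·r·B = 5·0.0625·0.524 = 0.16375.

0.16375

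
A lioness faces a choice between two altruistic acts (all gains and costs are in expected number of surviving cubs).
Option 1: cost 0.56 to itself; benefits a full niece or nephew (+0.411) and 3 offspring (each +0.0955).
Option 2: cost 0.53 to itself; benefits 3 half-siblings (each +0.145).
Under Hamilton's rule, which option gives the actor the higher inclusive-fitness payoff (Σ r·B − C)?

Option 1

Option 1: r to a full niece or nephew = 0.25.
Option 1: r to an offspring = 0.5.
Option 1: Σ r·B − C = (1·0.25·0.411 + 3·0.5·0.0955) − 0.56 = -0.314.
Option 2: r to a half-sibling = 0.25.
Option 2: Σ r·B − C = (3·0.25·0.145) − 0.53 = -0.42125.
Option 1 has the higher net inclusive-fitness payoff.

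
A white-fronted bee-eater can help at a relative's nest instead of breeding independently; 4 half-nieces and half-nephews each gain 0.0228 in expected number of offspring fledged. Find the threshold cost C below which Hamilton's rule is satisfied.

r to a half-niece or half-nephew = 1/8 (half-aunt/uncle↔niece/nephew: one path of length 3: r = (1/2)^3 = 1/8).
Hamilton's rule: n·r·B > C, so the trait is favored while C < n·r·B = 4·0.125·0.0228 = 0.0114.

0.0114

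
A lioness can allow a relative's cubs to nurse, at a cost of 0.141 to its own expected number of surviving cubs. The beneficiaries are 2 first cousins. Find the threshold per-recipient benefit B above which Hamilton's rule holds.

r to a first cousin = 1/8 (first cousins share one grandparent pair — two paths of length 4: r = 2·(1/2)^4 = 1/8).
Hamilton's rule with n recipients of equal r: n·r·B > C, so B > C/(n·r) = 0.141/(2·0.125) = 0.564.

0.564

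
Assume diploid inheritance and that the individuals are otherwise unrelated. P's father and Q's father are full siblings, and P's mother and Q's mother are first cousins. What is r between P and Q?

Relatedness sums over independent paths through distinct common ancestors.
P and Q are related in two ways: first cousins through their fathers (r = 1/8) and second cousins through their mothers (r = 1/32).
r = 1/8 + 1/32 = 0.15625.

0.15625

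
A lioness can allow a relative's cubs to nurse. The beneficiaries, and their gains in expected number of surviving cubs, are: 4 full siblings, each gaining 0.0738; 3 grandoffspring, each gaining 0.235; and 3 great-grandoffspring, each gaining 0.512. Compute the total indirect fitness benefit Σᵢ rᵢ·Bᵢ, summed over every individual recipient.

0.51585

r to a full sibling = 1/2 (full sibs share both parents — two paths of length 2: r = 2·(1/2)^2 = 1/2).
r to a grandoffspring = 1/4 (two parent–offspring links: r = (1/2)^2 = 1/4).
r to a great-grandoffspring = 0.125 (three parent–offspring links: r = (1/2)^3 = 1/8).
Summing one r·B term per recipient: 4·0.5·0.0738 + 3·0.25·0.235 + 3·0.125·0.512 = 0.51585.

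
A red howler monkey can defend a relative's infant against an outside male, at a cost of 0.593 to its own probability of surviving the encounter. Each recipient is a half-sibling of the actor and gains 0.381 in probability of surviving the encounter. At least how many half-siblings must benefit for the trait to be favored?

r to a half-sibling = 0.25 (half-sibs share one parent — one path of length 2: r = (1/2)^2 = 1/4).
Hamilton's rule: n·r·B > C  ⇒  n > C/(r·B) = 0.593/(0.25·0.381) = 6.226.
The smallest integer exceeding 6.226 is 7.

7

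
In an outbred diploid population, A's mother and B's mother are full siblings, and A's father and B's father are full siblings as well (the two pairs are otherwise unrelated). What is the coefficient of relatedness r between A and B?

0.25

With two independent routes of shared ancestry, r is the sum of the two contributions.
A and B are related in two ways: first cousins through their mothers (r = 1/8) and first cousins through their fathers (r = 1/8) — i.e. double first cousins.
r = 1/8 + 1/8 = 1/4 = 0.25.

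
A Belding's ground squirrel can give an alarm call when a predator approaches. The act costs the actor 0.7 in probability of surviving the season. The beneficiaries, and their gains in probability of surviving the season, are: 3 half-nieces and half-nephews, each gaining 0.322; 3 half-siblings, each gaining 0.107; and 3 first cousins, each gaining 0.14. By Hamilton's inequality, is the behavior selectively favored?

No

Hamilton's rule: the trait is favored when the sum of r·B over every recipient exceeds the actor's cost C.
r to a half-niece or half-nephew = 1/8 (half-aunt/uncle↔niece/nephew: one path of length 3: r = (1/2)^3 = 1/8).
r to a half-sibling = 1/4 (half-sibs share one parent — one path of length 2: r = (1/2)^2 = 1/4).
r to a first cousin = 1/8 (first cousins share one grandparent pair — two paths of length 4: r = 2·(1/2)^4 = 1/8).
Summing one r·B term per recipient: 3·0.125·0.322 + 3·0.25·0.107 + 3·0.125·0.14 = 0.2535.
0.2535 < 0.7: the indirect benefit is less than the cost.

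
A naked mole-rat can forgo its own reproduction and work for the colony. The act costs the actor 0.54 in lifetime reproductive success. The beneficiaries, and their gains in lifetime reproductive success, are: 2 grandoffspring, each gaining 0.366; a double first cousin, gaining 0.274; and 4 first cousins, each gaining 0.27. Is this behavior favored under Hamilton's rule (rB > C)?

Hamilton's rule: the trait is favored when the sum of r·B over every recipient exceeds the actor's cost C.
r to a grandoffspring = 1/4 (two parent–offspring links: r = (1/2)^2 = 1/4).
r to a double first cousin = 0.25 (double first cousins share both grandparent pairs — four paths of length 4: r = 4·(1/2)^4 = 1/4).
r to a first cousin = 1/8 (first cousins share one grandparent pair — two paths of length 4: r = 2·(1/2)^4 = 1/8).
Summing one r·B term per recipient: 2·0.25·0.366 + 1·0.25·0.274 + 4·0.125·0.27 = 0.3865.
0.3865 < 0.54: the indirect benefit is less than the cost.

No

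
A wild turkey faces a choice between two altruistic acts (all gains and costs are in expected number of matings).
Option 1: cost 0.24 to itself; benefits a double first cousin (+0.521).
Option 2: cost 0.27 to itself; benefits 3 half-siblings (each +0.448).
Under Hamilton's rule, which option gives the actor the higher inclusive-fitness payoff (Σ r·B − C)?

Option 1: r to a double first cousin = 0.25.
Option 1: Σ r·B − C = (1·0.25·0.521) − 0.24 = -0.10975.
Option 2: r to a half-sibling = 0.25.
Option 2: Σ r·B − C = (3·0.25·0.448) − 0.27 = 0.066.
Option 2 has the higher net inclusive-fitness payoff.

Option 2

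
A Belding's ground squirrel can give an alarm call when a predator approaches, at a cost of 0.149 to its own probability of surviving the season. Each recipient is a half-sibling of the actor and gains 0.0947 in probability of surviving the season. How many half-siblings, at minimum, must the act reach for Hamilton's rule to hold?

r to a half-sibling = 1/4 (half-sibs share one parent — one path of length 2: r = (1/2)^2 = 1/4).
Hamilton's rule: n·r·B > C  ⇒  n > C/(r·B) = 0.149/(0.25·0.0947) = 6.294.
The smallest integer exceeding 6.294 is 7.

7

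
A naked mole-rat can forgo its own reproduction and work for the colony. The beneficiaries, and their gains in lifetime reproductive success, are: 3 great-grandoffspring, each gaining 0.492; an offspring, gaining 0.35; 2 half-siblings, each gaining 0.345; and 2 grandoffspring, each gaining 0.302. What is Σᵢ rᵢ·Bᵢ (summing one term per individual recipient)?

0.683

r to a great-grandoffspring = 0.125 (three parent–offspring links: r = (1/2)^3 = 1/8).
r to an offspring = 0.5 (one parent–offspring link: r = (1/2)^1 = 1/2).
r to a half-sibling = 1/4 (half-sibs share one parent — one path of length 2: r = (1/2)^2 = 1/4).
r to a grandoffspring = 0.25 (two parent–offspring links: r = (1/2)^2 = 1/4).
Summing one r·B term per recipient: 3·0.125·0.492 + 1·0.5·0.35 + 2·0.25·0.345 + 2·0.25·0.302 = 0.683.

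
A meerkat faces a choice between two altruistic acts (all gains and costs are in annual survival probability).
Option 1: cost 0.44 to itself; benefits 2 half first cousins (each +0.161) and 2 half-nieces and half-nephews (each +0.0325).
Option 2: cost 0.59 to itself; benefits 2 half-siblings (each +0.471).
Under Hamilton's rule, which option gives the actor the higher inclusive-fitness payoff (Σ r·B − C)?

Option 2

Option 1: r to a half first cousin = 0.0625.
Option 1: r to a half-niece or half-nephew = 0.125.
Option 1: Σ r·B − C = (2·0.0625·0.161 + 2·0.125·0.0325) − 0.44 = -0.41175.
Option 2: r to a half-sibling = 0.25.
Option 2: Σ r·B − C = (2·0.25·0.471) − 0.59 = -0.3545.
Option 2 has the higher net inclusive-fitness payoff.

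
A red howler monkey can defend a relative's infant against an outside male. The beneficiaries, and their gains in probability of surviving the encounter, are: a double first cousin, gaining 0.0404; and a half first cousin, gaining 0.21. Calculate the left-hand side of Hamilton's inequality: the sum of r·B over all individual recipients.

r to a double first cousin = 1/4 (double first cousins share both grandparent pairs — four paths of length 4: r = 4·(1/2)^4 = 1/4).
r to a half first cousin = 1/16 (half first cousins share one grandparent — one path of length 4: r = (1/2)^4 = 1/16).
Summing one r·B term per recipient: 1·0.25·0.0404 + 1·0.0625·0.21 = 0.023225.

0.023225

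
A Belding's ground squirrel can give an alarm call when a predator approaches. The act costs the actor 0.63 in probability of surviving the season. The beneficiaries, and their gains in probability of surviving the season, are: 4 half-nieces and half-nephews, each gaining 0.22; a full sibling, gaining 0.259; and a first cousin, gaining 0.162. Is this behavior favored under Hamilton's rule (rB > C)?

No

Hamilton's rule: the trait is favored when the sum of r·B over every recipient exceeds the actor's cost C.
r to a half-niece or half-nephew = 0.125 (half-aunt/uncle↔niece/nephew: one path of length 3: r = (1/2)^3 = 1/8).
r to a full sibling = 1/2 (full sibs share both parents — two paths of length 2: r = 2·(1/2)^2 = 1/2).
r to a first cousin = 1/8 (first cousins share one grandparent pair — two paths of length 4: r = 2·(1/2)^4 = 1/8).
Summing one r·B term per recipient: 4·0.125·0.22 + 1·0.5·0.259 + 1·0.125·0.162 = 0.25975.
0.25975 < 0.63: the indirect benefit is less than the cost.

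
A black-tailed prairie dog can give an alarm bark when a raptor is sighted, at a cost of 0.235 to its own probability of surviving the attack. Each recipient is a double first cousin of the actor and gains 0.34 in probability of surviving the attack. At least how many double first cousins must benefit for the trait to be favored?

r to a double first cousin = 1/4 (double first cousins share both grandparent pairs — four paths of length 4: r = 4·(1/2)^4 = 1/4).
Hamilton's rule: n·r·B > C  ⇒  n > C/(r·B) = 0.235/(0.25·0.34) = 2.765.
The smallest integer exceeding 2.765 is 3.

3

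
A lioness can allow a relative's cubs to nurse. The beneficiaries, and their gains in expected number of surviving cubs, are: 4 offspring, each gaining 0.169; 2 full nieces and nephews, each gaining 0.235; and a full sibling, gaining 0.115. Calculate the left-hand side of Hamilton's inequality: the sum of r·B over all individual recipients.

r to an offspring = 1/2 (one parent–offspring link: r = (1/2)^1 = 1/2).
r to a full niece or nephew = 1/4 (full aunt/uncle↔niece/nephew: two paths of length 3 through the shared grandparent pair: r = 2·(1/2)^3 = 1/4).
r to a full sibling = 0.5 (full sibs share both parents — two paths of length 2: r = 2·(1/2)^2 = 1/2).
Summing one r·B term per recipient: 4·0.5·0.169 + 2·0.25·0.235 + 1·0.5·0.115 = 0.513.

0.513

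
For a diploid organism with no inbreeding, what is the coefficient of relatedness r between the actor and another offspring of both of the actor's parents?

0.5

Each parent–offspring link contributes a factor of 1/2, and independent paths through distinct common ancestors add.
Full sibs share both parents — two paths of length 2: r = 2·(1/2)^2 = 1/2.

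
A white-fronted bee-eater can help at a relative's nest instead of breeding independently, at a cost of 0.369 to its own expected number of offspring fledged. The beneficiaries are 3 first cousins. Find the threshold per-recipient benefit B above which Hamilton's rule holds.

0.984

r to a first cousin = 0.125 (first cousins share one grandparent pair — two paths of length 4: r = 2·(1/2)^4 = 1/8).
Hamilton's rule with n recipients of equal r: n·r·B > C, so B > C/(n·r) = 0.369/(3·0.125) = 0.984.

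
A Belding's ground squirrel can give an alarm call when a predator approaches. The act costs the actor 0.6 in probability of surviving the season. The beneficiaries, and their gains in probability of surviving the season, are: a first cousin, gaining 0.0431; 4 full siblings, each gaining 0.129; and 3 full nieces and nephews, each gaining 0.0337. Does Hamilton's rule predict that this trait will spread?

Hamilton's rule: the trait is favored when the sum of r·B over every recipient exceeds the actor's cost C.
r to a first cousin = 1/8 (first cousins share one grandparent pair — two paths of length 4: r = 2·(1/2)^4 = 1/8).
r to a full sibling = 0.5 (full sibs share both parents — two paths of length 2: r = 2·(1/2)^2 = 1/2).
r to a full niece or nephew = 0.25 (full aunt/uncle↔niece/nephew: two paths of length 3 through the shared grandparent pair: r = 2·(1/2)^3 = 1/4).
Summing one r·B term per recipient: 1·0.125·0.0431 + 4·0.5·0.129 + 3·0.25·0.0337 = 0.2886625.
0.2886625 < 0.6: the indirect benefit is less than the cost.

No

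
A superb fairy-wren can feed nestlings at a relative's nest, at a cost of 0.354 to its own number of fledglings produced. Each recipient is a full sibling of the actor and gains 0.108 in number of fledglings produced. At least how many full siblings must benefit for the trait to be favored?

r to a full sibling = 1/2 (full sibs share both parents — two paths of length 2: r = 2·(1/2)^2 = 1/2).
Hamilton's rule: n·r·B > C  ⇒  n > C/(r·B) = 0.354/(0.5·0.108) = 6.556.
The smallest integer exceeding 6.556 is 7.

7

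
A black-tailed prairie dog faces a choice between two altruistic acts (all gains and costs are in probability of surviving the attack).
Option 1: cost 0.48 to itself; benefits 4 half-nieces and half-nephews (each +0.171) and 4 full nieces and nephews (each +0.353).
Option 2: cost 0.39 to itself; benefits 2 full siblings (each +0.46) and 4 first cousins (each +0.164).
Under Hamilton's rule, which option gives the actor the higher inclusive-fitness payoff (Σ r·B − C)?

Option 2

Option 1: r to a half-niece or half-nephew = 0.125.
Option 1: r to a full niece or nephew = 0.25.
Option 1: Σ r·B − C = (4·0.125·0.171 + 4·0.25·0.353) − 0.48 = -0.0415.
Option 2: r to a full sibling = 0.5.
Option 2: r to a first cousin = 0.125.
Option 2: Σ r·B − C = (2·0.5·0.46 + 4·0.125·0.164) − 0.39 = 0.152.
Option 2 has the higher net inclusive-fitness payoff.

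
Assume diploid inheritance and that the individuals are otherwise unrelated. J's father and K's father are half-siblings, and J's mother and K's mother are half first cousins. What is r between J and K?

0.078125

Independent pedigree routes through distinct common ancestors add.
J and K are related in two ways: half first cousins through their fathers (r = 1/16) and half second cousins through their mothers (r = 1/64).
r = 1/16 + 1/64 = 5/64 = 0.078125.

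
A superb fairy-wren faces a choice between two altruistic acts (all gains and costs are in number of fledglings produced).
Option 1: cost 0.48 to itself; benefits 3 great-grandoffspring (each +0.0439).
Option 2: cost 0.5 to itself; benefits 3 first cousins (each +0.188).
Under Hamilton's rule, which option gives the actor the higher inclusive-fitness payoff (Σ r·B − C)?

Option 1: r to a great-grandoffspring = 0.125.
Option 1: Σ r·B − C = (3·0.125·0.0439) − 0.48 = -0.4635375.
Option 2: r to a first cousin = 0.125.
Option 2: Σ r·B − C = (3·0.125·0.188) − 0.5 = -0.4295.
Option 2 has the higher net inclusive-fitness payoff.

Option 2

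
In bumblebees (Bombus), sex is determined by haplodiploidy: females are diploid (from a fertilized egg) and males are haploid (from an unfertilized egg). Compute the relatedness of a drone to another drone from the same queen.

Haploid brothers each carry a random half of the queen's diploid genome, so on average they share half: r = 1/2.

0.5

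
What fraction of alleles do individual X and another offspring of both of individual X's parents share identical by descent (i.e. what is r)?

Each parent–offspring link contributes a factor of 1/2, and independent paths through distinct common ancestors add.
Full sibs share both parents — two paths of length 2: r = 2·(1/2)^2 = 1/2.

0.5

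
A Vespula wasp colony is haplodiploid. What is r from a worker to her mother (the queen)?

0.5

One meiotic link between diploid queen and diploid daughter: r = 1/2.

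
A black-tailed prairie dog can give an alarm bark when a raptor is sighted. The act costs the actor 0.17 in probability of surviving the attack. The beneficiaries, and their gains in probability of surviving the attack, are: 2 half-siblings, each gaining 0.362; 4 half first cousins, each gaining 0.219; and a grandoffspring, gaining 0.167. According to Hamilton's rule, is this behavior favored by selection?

Hamilton's rule: the trait is favored when the sum of r·B over every recipient exceeds the actor's cost C.
r to a half-sibling = 0.25 (half-sibs share one parent — one path of length 2: r = (1/2)^2 = 1/4).
r to a half first cousin = 1/16 (half first cousins share one grandparent — one path of length 4: r = (1/2)^4 = 1/16).
r to a grandoffspring = 0.25 (two parent–offspring links: r = (1/2)^2 = 1/4).
Summing one r·B term per recipient: 2·0.25·0.362 + 4·0.0625·0.219 + 1·0.25·0.167 = 0.2775.
0.2775 > 0.17: the indirect benefit exceeds the cost.

Yes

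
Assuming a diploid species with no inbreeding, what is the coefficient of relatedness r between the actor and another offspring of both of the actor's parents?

Each parent–offspring link contributes a factor of 1/2, and independent paths through distinct common ancestors add.
Full sibs share both parents — two paths of length 2: r = 2·(1/2)^2 = 1/2.

0.5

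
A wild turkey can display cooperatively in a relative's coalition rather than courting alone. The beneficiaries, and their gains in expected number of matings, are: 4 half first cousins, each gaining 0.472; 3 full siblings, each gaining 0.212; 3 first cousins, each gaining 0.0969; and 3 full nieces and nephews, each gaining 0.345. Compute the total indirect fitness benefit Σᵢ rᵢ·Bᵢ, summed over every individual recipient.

0.7310875

r to a half first cousin = 0.0625 (half first cousins share one grandparent — one path of length 4: r = (1/2)^4 = 1/16).
r to a full sibling = 1/2 (full sibs share both parents — two paths of length 2: r = 2·(1/2)^2 = 1/2).
r to a first cousin = 0.125 (first cousins share one grandparent pair — two paths of length 4: r = 2·(1/2)^4 = 1/8).
r to a full niece or nephew = 0.25 (full aunt/uncle↔niece/nephew: two paths of length 3 through the shared grandparent pair: r = 2·(1/2)^3 = 1/4).
Summing one r·B term per recipient: 4·0.0625·0.472 + 3·0.5·0.212 + 3·0.125·0.0969 + 3·0.25·0.345 = 0.7310875.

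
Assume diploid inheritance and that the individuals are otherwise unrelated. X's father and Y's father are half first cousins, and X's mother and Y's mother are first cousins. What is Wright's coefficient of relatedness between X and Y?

0.046875

With two independent routes of shared ancestry, r is the sum of the two contributions.
X and Y are related in two ways: half second cousins through their fathers (r = 1/64) and second cousins through their mothers (r = 1/32).
r = 1/64 + 1/32 = 3/64 = 0.046875.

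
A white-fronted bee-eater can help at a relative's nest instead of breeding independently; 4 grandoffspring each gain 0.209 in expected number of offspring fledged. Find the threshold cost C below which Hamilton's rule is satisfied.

0.209

r to a grandoffspring = 0.25 (two parent–offspring links: r = (1/2)^2 = 1/4).
Hamilton's rule: n·r·B > C, so the trait is favored while C < n·r·B = 4·0.25·0.209 = 0.209.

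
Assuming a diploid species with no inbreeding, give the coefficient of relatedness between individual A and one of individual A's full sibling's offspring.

0.25

Each parent–offspring link contributes a factor of 1/2, and independent paths through distinct common ancestors add.
Full aunt/uncle↔niece/nephew: two paths of length 3 through the shared grandparent pair: r = 2·(1/2)^3 = 1/4.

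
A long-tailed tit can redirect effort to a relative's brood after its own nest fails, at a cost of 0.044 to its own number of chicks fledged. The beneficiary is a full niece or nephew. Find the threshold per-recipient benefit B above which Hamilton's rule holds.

r to a full niece or nephew = 1/4 (full aunt/uncle↔niece/nephew: two paths of length 3 through the shared grandparent pair: r = 2·(1/2)^3 = 1/4).
Hamilton's rule with n recipients of equal r: n·r·B > C, so B > C/(n·r) = 0.044/(1·0.25) = 0.176.

0.176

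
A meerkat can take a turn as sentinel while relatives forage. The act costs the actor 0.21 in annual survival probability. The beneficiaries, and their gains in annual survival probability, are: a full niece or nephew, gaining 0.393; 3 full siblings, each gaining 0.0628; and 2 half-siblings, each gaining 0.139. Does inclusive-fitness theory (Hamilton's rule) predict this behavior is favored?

Yes

Hamilton's rule: the trait is favored when the sum of r·B over every recipient exceeds the actor's cost C.
r to a full niece or nephew = 0.25 (full aunt/uncle↔niece/nephew: two paths of length 3 through the shared grandparent pair: r = 2·(1/2)^3 = 1/4).
r to a full sibling = 0.5 (full sibs share both parents — two paths of length 2: r = 2·(1/2)^2 = 1/2).
r to a half-sibling = 1/4 (half-sibs share one parent — one path of length 2: r = (1/2)^2 = 1/4).
Summing one r·B term per recipient: 1·0.25·0.393 + 3·0.5·0.0628 + 2·0.25·0.139 = 0.26195.
0.26195 > 0.21: the indirect benefit exceeds the cost.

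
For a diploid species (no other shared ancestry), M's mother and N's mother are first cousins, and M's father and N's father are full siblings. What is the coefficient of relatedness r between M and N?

Wright's path rule: contributions from independent ancestry routes add.
M and N are related in two ways: second cousins through their mothers (r = 1/32) and first cousins through their fathers (r = 1/8).
r = 1/32 + 1/8 = 0.15625.

0.15625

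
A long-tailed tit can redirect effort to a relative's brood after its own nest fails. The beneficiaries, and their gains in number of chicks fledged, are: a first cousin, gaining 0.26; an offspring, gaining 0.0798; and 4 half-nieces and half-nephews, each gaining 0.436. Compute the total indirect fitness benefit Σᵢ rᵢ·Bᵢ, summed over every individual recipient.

r to a first cousin = 0.125 (first cousins share one grandparent pair — two paths of length 4: r = 2·(1/2)^4 = 1/8).
r to an offspring = 0.5 (one parent–offspring link: r = (1/2)^1 = 1/2).
r to a half-niece or half-nephew = 0.125 (half-aunt/uncle↔niece/nephew: one path of length 3: r = (1/2)^3 = 1/8).
Summing one r·B term per recipient: 1·0.125·0.26 + 1·0.5·0.0798 + 4·0.125·0.436 = 0.2904.

0.2904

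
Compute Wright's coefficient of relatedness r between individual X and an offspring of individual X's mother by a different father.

0.25

Each parent–offspring link contributes a factor of 1/2, and independent paths through distinct common ancestors add.
Half-sibs share one parent — one path of length 2: r = (1/2)^2 = 1/4.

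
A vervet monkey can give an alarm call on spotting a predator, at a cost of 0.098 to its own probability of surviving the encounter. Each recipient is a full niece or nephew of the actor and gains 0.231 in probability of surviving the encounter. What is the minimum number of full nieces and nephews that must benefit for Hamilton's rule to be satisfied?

r to a full niece or nephew = 0.25 (full aunt/uncle↔niece/nephew: two paths of length 3 through the shared grandparent pair: r = 2·(1/2)^3 = 1/4).
Hamilton's rule: n·r·B > C  ⇒  n > C/(r·B) = 0.098/(0.25·0.231) = 1.697.
The smallest integer exceeding 1.697 is 2.

2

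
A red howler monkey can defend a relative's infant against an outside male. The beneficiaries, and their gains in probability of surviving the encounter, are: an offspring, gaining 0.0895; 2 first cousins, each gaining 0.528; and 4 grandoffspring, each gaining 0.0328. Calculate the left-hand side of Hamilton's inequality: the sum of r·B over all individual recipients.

r to an offspring = 0.5 (one parent–offspring link: r = (1/2)^1 = 1/2).
r to a first cousin = 1/8 (first cousins share one grandparent pair — two paths of length 4: r = 2·(1/2)^4 = 1/8).
r to a grandoffspring = 0.25 (two parent–offspring links: r = (1/2)^2 = 1/4).
Summing one r·B term per recipient: 1·0.5·0.0895 + 2·0.125·0.528 + 4·0.25·0.0328 = 0.20955.

0.20955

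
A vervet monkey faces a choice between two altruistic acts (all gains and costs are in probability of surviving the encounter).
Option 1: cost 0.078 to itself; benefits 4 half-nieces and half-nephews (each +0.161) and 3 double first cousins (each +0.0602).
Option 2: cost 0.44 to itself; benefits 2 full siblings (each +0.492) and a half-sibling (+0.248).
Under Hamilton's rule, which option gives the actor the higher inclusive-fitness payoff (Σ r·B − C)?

Option 1: r to a half-niece or half-nephew = 0.125.
Option 1: r to a double first cousin = 0.25.
Option 1: Σ r·B − C = (4·0.125·0.161 + 3·0.25·0.0602) − 0.078 = 0.04765.
Option 2: r to a full sibling = 0.5.
Option 2: r to a half-sibling = 0.25.
Option 2: Σ r·B − C = (2·0.5·0.492 + 1·0.25·0.248) − 0.44 = 0.114.
Option 2 has the higher net inclusive-fitness payoff.

Option 2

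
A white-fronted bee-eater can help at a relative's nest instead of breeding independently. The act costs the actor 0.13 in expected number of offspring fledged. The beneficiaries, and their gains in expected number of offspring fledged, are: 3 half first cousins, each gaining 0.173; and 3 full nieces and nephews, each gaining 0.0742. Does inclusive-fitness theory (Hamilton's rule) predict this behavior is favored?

No

Hamilton's rule: the trait is favored when the sum of r·B over every recipient exceeds the actor's cost C.
r to a half first cousin = 1/16 (half first cousins share one grandparent — one path of length 4: r = (1/2)^4 = 1/16).
r to a full niece or nephew = 1/4 (full aunt/uncle↔niece/nephew: two paths of length 3 through the shared grandparent pair: r = 2·(1/2)^3 = 1/4).
Summing one r·B term per recipient: 3·0.0625·0.173 + 3·0.25·0.0742 = 0.0880875.
0.0880875 < 0.13: the indirect benefit is less than the cost.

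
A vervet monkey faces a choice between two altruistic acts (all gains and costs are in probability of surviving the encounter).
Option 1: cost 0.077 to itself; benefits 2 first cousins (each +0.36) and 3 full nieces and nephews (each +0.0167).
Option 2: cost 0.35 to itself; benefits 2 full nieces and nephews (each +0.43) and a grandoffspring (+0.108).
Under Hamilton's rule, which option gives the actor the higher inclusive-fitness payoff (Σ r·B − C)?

Option 1

Option 1: r to a first cousin = 0.125.
Option 1: r to a full niece or nephew = 0.25.
Option 1: Σ r·B − C = (2·0.125·0.36 + 3·0.25·0.0167) − 0.077 = 0.025525.
Option 2: r to a full niece or nephew = 0.25.
Option 2: r to a grandoffspring = 0.25.
Option 2: Σ r·B − C = (2·0.25·0.43 + 1·0.25·0.108) − 0.35 = -0.108.
Option 1 has the higher net inclusive-fitness payoff.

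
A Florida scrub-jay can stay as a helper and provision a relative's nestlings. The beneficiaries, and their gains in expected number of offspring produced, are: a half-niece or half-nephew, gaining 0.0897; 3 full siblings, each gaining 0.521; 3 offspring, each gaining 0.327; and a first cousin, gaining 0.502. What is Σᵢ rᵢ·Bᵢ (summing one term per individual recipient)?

r to a half-niece or half-nephew = 0.125 (half-aunt/uncle↔niece/nephew: one path of length 3: r = (1/2)^3 = 1/8).
r to a full sibling = 0.5 (full sibs share both parents — two paths of length 2: r = 2·(1/2)^2 = 1/2).
r to an offspring = 0.5 (one parent–offspring link: r = (1/2)^1 = 1/2).
r to a first cousin = 0.125 (first cousins share one grandparent pair — two paths of length 4: r = 2·(1/2)^4 = 1/8).
Summing one r·B term per recipient: 1·0.125·0.0897 + 3·0.5·0.521 + 3·0.5·0.327 + 1·0.125·0.502 = 1.3459625.

1.3459625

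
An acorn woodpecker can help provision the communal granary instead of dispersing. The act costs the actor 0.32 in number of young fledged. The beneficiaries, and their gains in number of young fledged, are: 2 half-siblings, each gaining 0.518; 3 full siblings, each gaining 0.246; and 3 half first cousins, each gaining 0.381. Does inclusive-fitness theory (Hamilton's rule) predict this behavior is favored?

Hamilton's rule: the trait is favored when the sum of r·B over every recipient exceeds the actor's cost C.
r to a half-sibling = 0.25 (half-sibs share one parent — one path of length 2: r = (1/2)^2 = 1/4).
r to a full sibling = 1/2 (full sibs share both parents — two paths of length 2: r = 2·(1/2)^2 = 1/2).
r to a half first cousin = 0.0625 (half first cousins share one grandparent — one path of length 4: r = (1/2)^4 = 1/16).
Summing one r·B term per recipient: 2·0.25·0.518 + 3·0.5·0.246 + 3·0.0625·0.381 = 0.6994375.
0.6994375 > 0.32: the indirect benefit exceeds the cost.

Yes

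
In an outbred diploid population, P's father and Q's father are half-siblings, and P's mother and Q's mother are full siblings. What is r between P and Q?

Independent pedigree routes through distinct common ancestors add.
P and Q are related in two ways: half first cousins through their fathers (r = 1/16) and first cousins through their mothers (r = 1/8).
r = 1/16 + 1/8 = 3/16 = 0.1875.

0.1875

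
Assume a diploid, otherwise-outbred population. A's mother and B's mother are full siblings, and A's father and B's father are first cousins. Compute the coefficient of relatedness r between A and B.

Independent pedigree routes through distinct common ancestors add.
A and B are related in two ways: first cousins through their mothers (r = 1/8) and second cousins through their fathers (r = 1/32).
r = 1/8 + 1/32 = 5/32 = 0.15625.

0.15625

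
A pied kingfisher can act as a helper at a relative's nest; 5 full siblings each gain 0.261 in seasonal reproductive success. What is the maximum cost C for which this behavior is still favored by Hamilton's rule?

r to a full sibling = 0.5 (full sibs share both parents — two paths of length 2: r = 2·(1/2)^2 = 1/2).
Hamilton's rule: n·r·B > C, so the trait is favored while C < n·r·B = 5·0.5·0.261 = 0.6525.

0.6525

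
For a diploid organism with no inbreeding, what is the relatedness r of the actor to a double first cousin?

Double first cousins share both grandparent pairs — four paths of length 4: r = 4·(1/2)^4 = 1/4.

0.25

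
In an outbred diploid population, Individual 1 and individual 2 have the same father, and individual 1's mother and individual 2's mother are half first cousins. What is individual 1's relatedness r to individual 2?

With two independent routes of shared ancestry, r is the sum of the two contributions.
Individual 1 and individual 2 are related in two ways: half-sibs through their shared father (r = 1/4) and half second cousins through their mothers (r = 1/64).
r = 1/4 + 1/64 = 17/64 = 0.265625.

0.265625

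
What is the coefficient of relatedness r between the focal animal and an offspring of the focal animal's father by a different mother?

Each parent–offspring link contributes a factor of 1/2, and independent paths through distinct common ancestors add.
Half-sibs share one parent — one path of length 2: r = (1/2)^2 = 1/4.

0.25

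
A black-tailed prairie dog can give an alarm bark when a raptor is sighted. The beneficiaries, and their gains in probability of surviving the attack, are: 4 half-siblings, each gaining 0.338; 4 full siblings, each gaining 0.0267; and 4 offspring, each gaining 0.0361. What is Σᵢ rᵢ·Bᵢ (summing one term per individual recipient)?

r to a half-sibling = 0.25 (half-sibs share one parent — one path of length 2: r = (1/2)^2 = 1/4).
r to a full sibling = 1/2 (full sibs share both parents — two paths of length 2: r = 2·(1/2)^2 = 1/2).
r to an offspring = 0.5 (one parent–offspring link: r = (1/2)^1 = 1/2).
Summing one r·B term per recipient: 4·0.25·0.338 + 4·0.5·0.0267 + 4·0.5·0.0361 = 0.4636.

0.4636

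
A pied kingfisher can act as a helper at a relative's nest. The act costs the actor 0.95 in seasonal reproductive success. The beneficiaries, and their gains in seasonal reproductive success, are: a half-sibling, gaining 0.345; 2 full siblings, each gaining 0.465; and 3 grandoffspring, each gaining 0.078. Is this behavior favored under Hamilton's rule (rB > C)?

No

Hamilton's rule: the trait is favored when the sum of r·B over every recipient exceeds the actor's cost C.
r to a half-sibling = 0.25 (half-sibs share one parent — one path of length 2: r = (1/2)^2 = 1/4).
r to a full sibling = 1/2 (full sibs share both parents — two paths of length 2: r = 2·(1/2)^2 = 1/2).
r to a grandoffspring = 1/4 (two parent–offspring links: r = (1/2)^2 = 1/4).
Summing one r·B term per recipient: 1·0.25·0.345 + 2·0.5·0.465 + 3·0.25·0.078 = 0.60975.
0.60975 < 0.95: the indirect benefit is less than the cost.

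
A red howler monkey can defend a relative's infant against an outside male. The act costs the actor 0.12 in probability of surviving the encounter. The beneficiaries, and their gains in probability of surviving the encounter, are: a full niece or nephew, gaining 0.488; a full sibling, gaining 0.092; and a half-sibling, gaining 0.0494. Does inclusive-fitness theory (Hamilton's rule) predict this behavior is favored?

Yes

Hamilton's rule: the trait is favored when the sum of r·B over every recipient exceeds the actor's cost C.
r to a full niece or nephew = 0.25 (full aunt/uncle↔niece/nephew: two paths of length 3 through the shared grandparent pair: r = 2·(1/2)^3 = 1/4).
r to a full sibling = 0.5 (full sibs share both parents — two paths of length 2: r = 2·(1/2)^2 = 1/2).
r to a half-sibling = 1/4 (half-sibs share one parent — one path of length 2: r = (1/2)^2 = 1/4).
Summing one r·B term per recipient: 1·0.25·0.488 + 1·0.5·0.092 + 1·0.25·0.0494 = 0.18035.
0.18035 > 0.12: the indirect benefit exceeds the cost.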